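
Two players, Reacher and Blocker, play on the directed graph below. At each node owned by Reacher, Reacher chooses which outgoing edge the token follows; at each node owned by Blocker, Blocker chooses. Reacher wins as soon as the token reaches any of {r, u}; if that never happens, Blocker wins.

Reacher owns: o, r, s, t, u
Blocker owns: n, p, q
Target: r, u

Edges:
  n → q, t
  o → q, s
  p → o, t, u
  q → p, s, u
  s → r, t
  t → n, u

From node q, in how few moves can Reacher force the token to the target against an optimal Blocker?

4

A0 = {r, u}
A1: add {s, t} — s (Reacher) has s→r; t (Reacher) has t→u.
A2: add {o} — o (Reacher) has o→s.
A3: add {p} — p (Blocker): all of {o, t, u} already in.
A4: add {q} — q (Blocker): all of {p, s, u} already in.
q enters the attractor at level 4, so Reacher can force the target in 4 moves from there.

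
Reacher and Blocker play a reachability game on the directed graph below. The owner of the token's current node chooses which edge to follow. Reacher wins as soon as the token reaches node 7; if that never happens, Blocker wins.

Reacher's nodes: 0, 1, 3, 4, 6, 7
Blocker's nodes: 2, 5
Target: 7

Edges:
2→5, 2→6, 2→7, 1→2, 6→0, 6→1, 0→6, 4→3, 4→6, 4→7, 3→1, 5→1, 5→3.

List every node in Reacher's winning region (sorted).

4, 7

A0 = {7}
A1: add {4} — 4 (Reacher) has 4→7.
A2 = A1; e.g. 0 (Reacher) has no edge into A1. Fixed point.
Reacher's winning region = {4, 7}.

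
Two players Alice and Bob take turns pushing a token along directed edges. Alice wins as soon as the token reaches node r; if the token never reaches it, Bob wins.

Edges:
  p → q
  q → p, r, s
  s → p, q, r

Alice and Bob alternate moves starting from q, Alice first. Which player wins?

Alice

Track states (vertex, player-to-move).
A0 = {(r,Alice), (r,Bob)}
A1: add {(q,Alice), (s,Alice)}.
(q,Alice) ∈ A1 ⇒ Alice forces the target.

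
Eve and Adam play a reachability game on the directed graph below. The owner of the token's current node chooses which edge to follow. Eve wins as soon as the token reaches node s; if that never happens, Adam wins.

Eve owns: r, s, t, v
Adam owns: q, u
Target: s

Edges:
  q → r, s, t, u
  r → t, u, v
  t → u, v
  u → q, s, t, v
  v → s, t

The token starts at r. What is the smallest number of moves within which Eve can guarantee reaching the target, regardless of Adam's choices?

2

A0 = {s}
A1: add {v} — v (Eve) has v→s.
A2: add {r, t} — r (Eve) has r→v; t (Eve) has t→v.
A3 = A2; e.g. q (Adam) can still go to u. Fixed point.
r enters the attractor at level 2, so Eve can force the target in 2 moves from there.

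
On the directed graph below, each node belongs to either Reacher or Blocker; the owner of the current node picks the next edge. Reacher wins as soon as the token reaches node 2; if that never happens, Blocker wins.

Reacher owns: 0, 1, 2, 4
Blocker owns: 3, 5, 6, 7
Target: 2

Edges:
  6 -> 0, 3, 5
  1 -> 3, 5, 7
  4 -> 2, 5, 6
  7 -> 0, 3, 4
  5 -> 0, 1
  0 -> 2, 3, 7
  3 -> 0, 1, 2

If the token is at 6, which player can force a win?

Blocker

A0 = {2}
A1: add {0, 4} — 0 (Reacher) has 0→2; 4 (Reacher) has 4→2.
A2 = A1; e.g. 1 (Reacher) has no edge into A1. Fixed point.
6 never enters the attractor, so Blocker can avoid the target forever.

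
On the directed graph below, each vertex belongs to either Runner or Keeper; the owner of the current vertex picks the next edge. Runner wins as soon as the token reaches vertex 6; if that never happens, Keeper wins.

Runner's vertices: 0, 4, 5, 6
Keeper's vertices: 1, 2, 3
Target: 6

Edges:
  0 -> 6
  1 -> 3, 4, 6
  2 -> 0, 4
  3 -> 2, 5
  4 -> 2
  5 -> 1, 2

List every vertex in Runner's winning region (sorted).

0, 6

A0 = {6}
A1: add {0} — 0 (Runner) has 0→6.
A2 = A1; e.g. 1 (Keeper) can still go to 3. Fixed point.
Runner's winning region = {0, 6}.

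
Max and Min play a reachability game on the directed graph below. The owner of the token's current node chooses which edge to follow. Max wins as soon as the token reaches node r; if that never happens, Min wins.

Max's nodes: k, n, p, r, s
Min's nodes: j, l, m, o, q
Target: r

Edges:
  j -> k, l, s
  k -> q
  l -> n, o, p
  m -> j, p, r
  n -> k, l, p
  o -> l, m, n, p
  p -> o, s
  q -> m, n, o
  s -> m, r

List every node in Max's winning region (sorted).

A0 = {r}
A1: add {s} — s (Max) has s→r.
A2: add {p} — p (Max) has p→s.
A3: add {n} — n (Max) has n→p.
A4 = A3; e.g. j (Min) can still go to k. Fixed point.
Max's winning region = {n, p, r, s}.

n, p, r, s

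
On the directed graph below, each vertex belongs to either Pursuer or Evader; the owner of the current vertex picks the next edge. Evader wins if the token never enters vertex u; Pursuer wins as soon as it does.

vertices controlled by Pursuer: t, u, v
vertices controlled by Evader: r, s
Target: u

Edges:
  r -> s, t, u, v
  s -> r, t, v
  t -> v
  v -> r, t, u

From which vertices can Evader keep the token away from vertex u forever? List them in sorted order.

A0 = {u}
A1: add {v} — v (Pursuer) has v→u.
A2: add {t} — t (Pursuer) has t→v.
A3 = A2; e.g. r (Evader) can still go to s. Fixed point.
Pursuer's attractor = {t, u, v}; Evader avoids the target exactly from the complement.

r, s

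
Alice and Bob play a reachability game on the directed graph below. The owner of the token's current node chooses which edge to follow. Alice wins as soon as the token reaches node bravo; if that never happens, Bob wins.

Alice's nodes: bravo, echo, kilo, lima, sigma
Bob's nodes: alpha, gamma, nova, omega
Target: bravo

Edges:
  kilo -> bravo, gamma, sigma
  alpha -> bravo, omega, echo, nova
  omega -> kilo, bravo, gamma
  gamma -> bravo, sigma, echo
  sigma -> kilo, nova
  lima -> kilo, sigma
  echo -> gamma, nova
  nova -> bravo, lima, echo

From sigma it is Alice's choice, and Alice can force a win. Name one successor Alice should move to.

kilo

A0 = {bravo}
A1: add {kilo} — kilo (Alice) has kilo→bravo.
A2: add {lima, sigma} — sigma (Alice) has sigma→kilo; lima (Alice) has lima→kilo.
A3 = A2; e.g. alpha (Bob) can still go to omega. Fixed point.
From sigma, successor kilo is in the attractor (rank 1); the other successor nova is not.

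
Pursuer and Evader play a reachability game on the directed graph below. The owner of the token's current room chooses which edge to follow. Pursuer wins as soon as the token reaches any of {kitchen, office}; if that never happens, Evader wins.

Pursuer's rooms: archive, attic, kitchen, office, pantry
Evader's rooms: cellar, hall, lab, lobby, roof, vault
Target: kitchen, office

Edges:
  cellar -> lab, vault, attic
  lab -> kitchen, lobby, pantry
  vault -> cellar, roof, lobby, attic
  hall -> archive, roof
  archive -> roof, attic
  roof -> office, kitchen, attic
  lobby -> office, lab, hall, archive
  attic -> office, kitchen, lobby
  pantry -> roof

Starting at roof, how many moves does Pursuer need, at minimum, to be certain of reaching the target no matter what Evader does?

2

A0 = {kitchen, office}
A1: add {attic} — attic (Pursuer) has attic→office.
A2: add {archive, roof} — archive (Pursuer) has archive→attic; roof (Evader): all of {office, kitchen, attic} already in.
roof enters the attractor at level 2, so Pursuer can force the target in 2 moves from there.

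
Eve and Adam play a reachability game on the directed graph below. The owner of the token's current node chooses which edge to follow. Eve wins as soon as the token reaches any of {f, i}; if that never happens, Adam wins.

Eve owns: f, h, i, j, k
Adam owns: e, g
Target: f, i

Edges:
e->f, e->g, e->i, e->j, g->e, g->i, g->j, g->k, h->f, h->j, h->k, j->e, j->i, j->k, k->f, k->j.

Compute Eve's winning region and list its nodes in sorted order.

f, h, i, j, k

A0 = {f, i}
A1: add {h, j, k} — h (Eve) has h→f; j (Eve) has j→i; k (Eve) has k→f.
A2 = A1; e.g. e (Adam) can still go to g. Fixed point.
Eve's winning region = {f, h, i, j, k}.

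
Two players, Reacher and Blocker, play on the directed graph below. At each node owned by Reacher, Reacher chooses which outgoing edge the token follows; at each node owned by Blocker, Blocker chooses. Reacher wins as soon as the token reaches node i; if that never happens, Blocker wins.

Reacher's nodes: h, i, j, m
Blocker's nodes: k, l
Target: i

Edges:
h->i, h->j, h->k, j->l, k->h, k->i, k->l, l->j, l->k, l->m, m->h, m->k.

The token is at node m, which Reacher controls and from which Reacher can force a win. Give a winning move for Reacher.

A0 = {i}
A1: add {h} — h (Reacher) has h→i.
A2: add {m} — m (Reacher) has m→h.
A3 = A2; e.g. j (Reacher) has no edge into A2. Fixed point.
From m, successor h is in the attractor (rank 1); the other successor k is not.

h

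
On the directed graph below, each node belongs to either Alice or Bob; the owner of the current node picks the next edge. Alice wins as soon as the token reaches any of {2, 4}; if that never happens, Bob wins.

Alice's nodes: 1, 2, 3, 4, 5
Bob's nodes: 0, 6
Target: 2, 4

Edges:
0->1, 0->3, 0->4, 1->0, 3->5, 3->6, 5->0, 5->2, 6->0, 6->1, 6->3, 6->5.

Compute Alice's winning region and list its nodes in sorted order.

2, 3, 4, 5

A0 = {2, 4}
A1: add {5} — 5 (Alice) has 5→2.
A2: add {3} — 3 (Alice) has 3→5.
A3 = A2; e.g. 0 (Bob) can still go to 1. Fixed point.
Alice's winning region = {2, 3, 4, 5}.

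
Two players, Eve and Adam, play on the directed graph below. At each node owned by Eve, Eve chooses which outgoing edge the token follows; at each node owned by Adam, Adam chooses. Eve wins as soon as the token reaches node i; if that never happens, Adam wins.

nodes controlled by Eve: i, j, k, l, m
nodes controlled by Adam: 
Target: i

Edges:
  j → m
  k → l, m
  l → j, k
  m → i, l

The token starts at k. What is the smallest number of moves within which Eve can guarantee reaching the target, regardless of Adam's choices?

A0 = {i}
A1: add {m} — m (Eve) has m→i.
A2: add {j, k} — j (Eve) has j→m; k (Eve) has k→m.
k enters the attractor at level 2, so Eve can force the target in 2 moves from there.

2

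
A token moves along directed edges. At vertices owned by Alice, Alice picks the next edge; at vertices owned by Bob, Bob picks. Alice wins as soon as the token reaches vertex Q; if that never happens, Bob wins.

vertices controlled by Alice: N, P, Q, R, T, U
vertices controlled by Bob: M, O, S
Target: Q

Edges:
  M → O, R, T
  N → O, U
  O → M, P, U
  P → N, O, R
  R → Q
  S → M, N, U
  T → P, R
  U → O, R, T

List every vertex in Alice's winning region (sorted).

A0 = {Q}
A1: add {R} — R (Alice) has R→Q.
A2: add {P, T, U} — P (Alice) has P→R; T (Alice) has T→R; U (Alice) has U→R.
A3: add {N} — N (Alice) has N→U.
A4 = A3; e.g. M (Bob) can still go to O. Fixed point.
Alice's winning region = {N, P, Q, R, T, U}.

N, P, Q, R, T, U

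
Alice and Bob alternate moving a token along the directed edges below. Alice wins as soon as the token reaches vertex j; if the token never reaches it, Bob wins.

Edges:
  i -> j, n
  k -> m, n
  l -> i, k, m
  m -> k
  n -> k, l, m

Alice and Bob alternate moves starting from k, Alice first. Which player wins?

Track states (vertex, player-to-move).
A0 = {(j,Alice), (j,Bob)}
A1: add {(i,Alice)}.
A2 = A1; e.g. (i,Bob) stays out. (k,Alice) never enters ⇒ Bob avoids the target.

Bob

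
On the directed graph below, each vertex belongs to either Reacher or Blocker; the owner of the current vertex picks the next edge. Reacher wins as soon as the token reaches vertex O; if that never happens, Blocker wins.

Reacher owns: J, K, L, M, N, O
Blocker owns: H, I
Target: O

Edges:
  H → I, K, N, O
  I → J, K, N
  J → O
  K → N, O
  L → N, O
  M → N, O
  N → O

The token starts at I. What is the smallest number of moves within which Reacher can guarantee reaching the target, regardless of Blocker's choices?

A0 = {O}
A1: add {J, K, L, M, N} — J (Reacher) has J→O; K (Reacher) has K→O; L (Reacher) has L→O; M (Reacher) has M→O; N (Reacher) has N→O.
A2: add {I} — I (Blocker): all of {J, K, N} already in.
I enters the attractor at level 2, so Reacher can force the target in 2 moves from there.

2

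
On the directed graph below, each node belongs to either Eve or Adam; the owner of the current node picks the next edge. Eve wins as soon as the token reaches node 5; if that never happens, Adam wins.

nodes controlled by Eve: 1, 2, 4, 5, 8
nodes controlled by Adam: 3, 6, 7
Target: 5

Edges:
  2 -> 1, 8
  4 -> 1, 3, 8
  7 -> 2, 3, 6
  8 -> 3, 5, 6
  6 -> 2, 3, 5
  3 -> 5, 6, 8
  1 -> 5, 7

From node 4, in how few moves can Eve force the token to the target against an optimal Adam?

A0 = {5}
A1: add {1, 8} — 1 (Eve) has 1→5; 8 (Eve) has 8→5.
A2: add {2, 4} — 2 (Eve) has 2→1; 4 (Eve) has 4→1.
A3 = A2; e.g. 3 (Adam) can still go to 6. Fixed point.
4 enters the attractor at level 2, so Eve can force the target in 2 moves from there.

2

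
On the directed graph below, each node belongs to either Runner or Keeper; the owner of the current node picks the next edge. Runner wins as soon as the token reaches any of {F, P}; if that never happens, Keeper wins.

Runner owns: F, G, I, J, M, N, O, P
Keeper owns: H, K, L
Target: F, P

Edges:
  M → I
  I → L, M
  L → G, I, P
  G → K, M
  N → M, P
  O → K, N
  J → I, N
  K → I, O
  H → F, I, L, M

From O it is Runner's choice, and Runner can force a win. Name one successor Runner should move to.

N

A0 = {F, P}
A1: add {N} — N (Runner) has N→P.
A2: add {J, O} — J (Runner) has J→N; O (Runner) has O→N.
A3 = A2; e.g. G (Runner) has no edge into A2. Fixed point.
From O, successor N is in the attractor (rank 1); the other successor K is not.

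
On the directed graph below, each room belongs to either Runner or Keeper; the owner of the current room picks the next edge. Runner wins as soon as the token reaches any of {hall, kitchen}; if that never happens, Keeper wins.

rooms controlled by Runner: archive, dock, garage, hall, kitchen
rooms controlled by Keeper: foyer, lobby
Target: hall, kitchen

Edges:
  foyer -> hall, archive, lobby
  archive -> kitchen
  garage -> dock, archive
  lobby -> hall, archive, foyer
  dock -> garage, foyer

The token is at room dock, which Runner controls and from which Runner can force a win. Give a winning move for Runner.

garage

A0 = {hall, kitchen}
A1: add {archive} — archive (Runner) has archive→kitchen.
A2: add {garage} — garage (Runner) has garage→archive.
A3: add {dock} — dock (Runner) has dock→garage.
A4 = A3; e.g. foyer (Keeper) can still go to lobby. Fixed point.
From dock, successor garage is in the attractor (rank 2); the other successor foyer is not.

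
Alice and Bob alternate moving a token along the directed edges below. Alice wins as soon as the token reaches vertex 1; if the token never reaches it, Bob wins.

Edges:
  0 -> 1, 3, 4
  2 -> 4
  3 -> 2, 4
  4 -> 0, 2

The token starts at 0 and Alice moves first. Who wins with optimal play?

Track states (vertex, player-to-move).
A0 = {(1,Alice), (1,Bob)}
A1: add {(0,Alice)}.
(0,Alice) ∈ A1 ⇒ Alice forces the target.

Alice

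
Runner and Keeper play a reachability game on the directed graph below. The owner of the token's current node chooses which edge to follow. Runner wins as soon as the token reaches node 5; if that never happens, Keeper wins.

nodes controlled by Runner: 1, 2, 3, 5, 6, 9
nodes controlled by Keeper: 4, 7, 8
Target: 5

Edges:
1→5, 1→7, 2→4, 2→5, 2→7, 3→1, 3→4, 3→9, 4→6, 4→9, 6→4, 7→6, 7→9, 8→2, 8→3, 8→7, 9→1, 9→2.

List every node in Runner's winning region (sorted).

A0 = {5}
A1: add {1, 2} — 1 (Runner) has 1→5; 2 (Runner) has 2→5.
A2: add {3, 9} — 3 (Runner) has 3→1; 9 (Runner) has 9→1.
A3 = A2; e.g. 4 (Keeper) can still go to 6. Fixed point.
Runner's winning region = {1, 2, 3, 5, 9}.

1, 2, 3, 5, 9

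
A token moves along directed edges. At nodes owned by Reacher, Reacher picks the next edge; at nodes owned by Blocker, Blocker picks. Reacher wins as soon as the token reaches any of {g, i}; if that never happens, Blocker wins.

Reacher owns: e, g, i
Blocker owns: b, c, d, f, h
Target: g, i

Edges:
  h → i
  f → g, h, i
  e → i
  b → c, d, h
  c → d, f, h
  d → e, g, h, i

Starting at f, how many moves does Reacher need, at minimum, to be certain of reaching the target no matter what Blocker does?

A0 = {g, i}
A1: add {e, h} — e (Reacher) has e→i; h (Blocker): all of {i} already in.
A2: add {d, f} — d (Blocker): all of {e, g, h, i} already in; f (Blocker): all of {g, h, i} already in.
f enters the attractor at level 2, so Reacher can force the target in 2 moves from there.

2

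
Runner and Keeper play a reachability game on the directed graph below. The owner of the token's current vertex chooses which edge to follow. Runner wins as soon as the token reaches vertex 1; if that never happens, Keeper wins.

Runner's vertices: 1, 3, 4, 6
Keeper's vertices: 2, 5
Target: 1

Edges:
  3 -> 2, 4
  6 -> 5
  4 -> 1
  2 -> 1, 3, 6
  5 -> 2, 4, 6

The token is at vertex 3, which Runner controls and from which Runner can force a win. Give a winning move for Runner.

4

A0 = {1}
A1: add {4} — 4 (Runner) has 4→1.
A2: add {3} — 3 (Runner) has 3→4.
A3 = A2; e.g. 2 (Keeper) can still go to 6. Fixed point.
From 3, successor 4 is in the attractor (rank 1); the other successor 2 is not.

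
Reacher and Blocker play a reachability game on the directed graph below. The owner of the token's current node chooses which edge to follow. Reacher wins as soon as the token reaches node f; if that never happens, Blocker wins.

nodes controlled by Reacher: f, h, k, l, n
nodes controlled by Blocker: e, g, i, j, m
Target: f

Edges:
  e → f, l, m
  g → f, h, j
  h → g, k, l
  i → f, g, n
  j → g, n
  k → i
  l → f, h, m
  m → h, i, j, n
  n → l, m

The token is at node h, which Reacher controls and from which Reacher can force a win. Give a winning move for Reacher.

A0 = {f}
A1: add {l} — l (Reacher) has l→f.
A2: add {h, n} — h (Reacher) has h→l; n (Reacher) has n→l.
A3 = A2; e.g. e (Blocker) can still go to m. Fixed point.
From h, successor l is in the attractor (rank 1); the other successors g, k are not.

l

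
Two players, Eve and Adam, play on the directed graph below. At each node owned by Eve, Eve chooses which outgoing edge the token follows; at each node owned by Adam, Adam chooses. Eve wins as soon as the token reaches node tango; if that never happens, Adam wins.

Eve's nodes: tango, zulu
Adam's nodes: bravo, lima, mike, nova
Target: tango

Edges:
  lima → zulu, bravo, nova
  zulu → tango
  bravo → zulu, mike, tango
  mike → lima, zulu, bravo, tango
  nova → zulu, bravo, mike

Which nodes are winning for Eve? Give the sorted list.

A0 = {tango}
A1: add {zulu} — zulu (Eve) has zulu→tango.
A2 = A1; e.g. lima (Adam) can still go to bravo. Fixed point.
Eve's winning region = {tango, zulu}.

tango, zulu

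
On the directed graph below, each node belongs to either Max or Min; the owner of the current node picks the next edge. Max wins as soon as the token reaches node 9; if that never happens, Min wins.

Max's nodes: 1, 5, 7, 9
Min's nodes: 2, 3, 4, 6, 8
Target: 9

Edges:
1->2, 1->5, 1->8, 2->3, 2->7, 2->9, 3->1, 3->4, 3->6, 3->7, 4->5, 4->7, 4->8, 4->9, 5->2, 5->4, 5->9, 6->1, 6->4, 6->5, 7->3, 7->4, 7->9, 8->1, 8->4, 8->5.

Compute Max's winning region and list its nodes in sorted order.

A0 = {9}
A1: add {5, 7} — 5 (Max) has 5→9; 7 (Max) has 7→9.
A2: add {1} — 1 (Max) has 1→5.
A3 = A2; e.g. 2 (Min) can still go to 3. Fixed point.
Max's winning region = {1, 5, 7, 9}.

1, 5, 7, 9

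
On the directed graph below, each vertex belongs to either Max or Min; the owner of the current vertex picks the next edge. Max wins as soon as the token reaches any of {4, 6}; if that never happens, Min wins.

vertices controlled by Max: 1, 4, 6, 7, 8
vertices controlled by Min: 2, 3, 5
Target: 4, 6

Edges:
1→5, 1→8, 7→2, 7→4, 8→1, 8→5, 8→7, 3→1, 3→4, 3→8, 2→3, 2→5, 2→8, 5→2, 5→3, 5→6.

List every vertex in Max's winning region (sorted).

1, 3, 4, 6, 7, 8

A0 = {4, 6}
A1: add {7} — 7 (Max) has 7→4.
A2: add {8} — 8 (Max) has 8→7.
A3: add {1} — 1 (Max) has 1→8.
A4: add {3} — 3 (Min): all of {1, 4, 8} already in.
A5 = A4; e.g. 2 (Min) can still go to 5. Fixed point.
Max's winning region = {1, 3, 4, 6, 7, 8}.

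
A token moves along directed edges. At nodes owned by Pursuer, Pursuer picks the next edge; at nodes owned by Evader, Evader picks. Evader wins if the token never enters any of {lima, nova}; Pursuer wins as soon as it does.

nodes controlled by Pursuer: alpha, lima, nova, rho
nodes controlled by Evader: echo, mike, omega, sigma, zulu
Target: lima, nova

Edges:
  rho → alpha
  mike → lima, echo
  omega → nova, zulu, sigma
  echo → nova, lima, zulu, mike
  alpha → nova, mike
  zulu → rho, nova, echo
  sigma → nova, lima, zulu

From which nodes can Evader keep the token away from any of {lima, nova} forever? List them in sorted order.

A0 = {lima, nova}
A1: add {alpha} — alpha (Pursuer) has alpha→nova.
A2: add {rho} — rho (Pursuer) has rho→alpha.
A3 = A2; e.g. echo (Evader) can still go to zulu. Fixed point.
Pursuer's attractor = {alpha, lima, nova, rho}; Evader avoids the target exactly from the complement.

echo, mike, omega, sigma, zulu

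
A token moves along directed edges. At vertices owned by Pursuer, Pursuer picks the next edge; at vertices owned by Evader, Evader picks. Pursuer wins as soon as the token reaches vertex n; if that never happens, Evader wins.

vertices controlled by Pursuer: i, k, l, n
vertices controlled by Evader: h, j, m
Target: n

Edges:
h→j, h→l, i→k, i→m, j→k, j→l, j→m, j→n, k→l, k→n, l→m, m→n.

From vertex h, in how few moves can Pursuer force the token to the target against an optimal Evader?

A0 = {n}
A1: add {k, m} — k (Pursuer) has k→n; m (Evader): all of {n} already in.
A2: add {i, l} — i (Pursuer) has i→k; l (Pursuer) has l→m.
A3: add {j} — j (Evader): all of {k, l, m, n} already in.
A4: add {h} — h (Evader): all of {j, l} already in.
A4 = all vertices. Fixed point.
h enters the attractor at level 4, so Pursuer can force the target in 4 moves from there.

4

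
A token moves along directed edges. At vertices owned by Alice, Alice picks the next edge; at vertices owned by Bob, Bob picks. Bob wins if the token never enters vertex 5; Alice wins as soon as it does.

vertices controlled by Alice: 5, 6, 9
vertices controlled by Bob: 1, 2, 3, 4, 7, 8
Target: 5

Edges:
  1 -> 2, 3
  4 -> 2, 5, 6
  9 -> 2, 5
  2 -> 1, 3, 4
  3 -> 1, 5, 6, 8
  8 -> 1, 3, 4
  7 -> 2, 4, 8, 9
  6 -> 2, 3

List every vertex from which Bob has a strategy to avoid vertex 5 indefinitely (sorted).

1, 2, 3, 4, 6, 7, 8

A0 = {5}
A1: add {9} — 9 (Alice) has 9→5.
A2 = A1; e.g. 1 (Bob) can still go to 2. Fixed point.
Alice's attractor = {5, 9}; Bob avoids the target exactly from the complement.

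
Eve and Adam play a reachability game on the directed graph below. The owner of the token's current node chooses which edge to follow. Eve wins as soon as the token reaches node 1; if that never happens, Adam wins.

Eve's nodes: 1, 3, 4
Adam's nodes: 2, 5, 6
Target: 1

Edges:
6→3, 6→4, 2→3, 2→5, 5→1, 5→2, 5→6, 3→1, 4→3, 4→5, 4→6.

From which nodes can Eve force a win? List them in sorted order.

A0 = {1}
A1: add {3} — 3 (Eve) has 3→1.
A2: add {4} — 4 (Eve) has 4→3.
A3: add {6} — 6 (Adam): all of {3, 4} already in.
A4 = A3; e.g. 2 (Adam) can still go to 5. Fixed point.
Eve's winning region = {1, 3, 4, 6}.

1, 3, 4, 6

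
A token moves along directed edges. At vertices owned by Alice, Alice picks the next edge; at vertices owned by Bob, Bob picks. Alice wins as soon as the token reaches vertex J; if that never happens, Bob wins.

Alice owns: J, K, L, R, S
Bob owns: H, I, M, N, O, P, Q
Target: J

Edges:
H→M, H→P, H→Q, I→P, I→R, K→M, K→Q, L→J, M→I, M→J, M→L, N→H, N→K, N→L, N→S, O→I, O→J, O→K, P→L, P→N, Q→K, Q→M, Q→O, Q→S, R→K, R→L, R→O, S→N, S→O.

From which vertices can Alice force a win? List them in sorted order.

A0 = {J}
A1: add {L} — L (Alice) has L→J.
A2: add {R} — R (Alice) has R→L.
A3 = A2; e.g. H (Bob) can still go to M. Fixed point.
Alice's winning region = {J, L, R}.

J, L, R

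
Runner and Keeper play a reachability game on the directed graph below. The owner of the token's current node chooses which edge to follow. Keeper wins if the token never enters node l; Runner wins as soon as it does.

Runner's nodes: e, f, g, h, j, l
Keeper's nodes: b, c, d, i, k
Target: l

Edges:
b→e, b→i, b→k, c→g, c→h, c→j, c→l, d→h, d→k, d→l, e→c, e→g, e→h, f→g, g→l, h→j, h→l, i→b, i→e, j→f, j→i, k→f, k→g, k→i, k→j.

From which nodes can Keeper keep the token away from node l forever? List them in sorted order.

b, d, i, k

A0 = {l}
A1: add {g, h} — g (Runner) has g→l; h (Runner) has h→l.
A2: add {e, f} — e (Runner) has e→g; f (Runner) has f→g.
A3: add {j} — j (Runner) has j→f.
A4: add {c} — c (Keeper): all of {g, h, j, l} already in.
A5 = A4; e.g. b (Keeper) can still go to i. Fixed point.
Runner's attractor = {c, e, f, g, h, j, l}; Keeper avoids the target exactly from the complement.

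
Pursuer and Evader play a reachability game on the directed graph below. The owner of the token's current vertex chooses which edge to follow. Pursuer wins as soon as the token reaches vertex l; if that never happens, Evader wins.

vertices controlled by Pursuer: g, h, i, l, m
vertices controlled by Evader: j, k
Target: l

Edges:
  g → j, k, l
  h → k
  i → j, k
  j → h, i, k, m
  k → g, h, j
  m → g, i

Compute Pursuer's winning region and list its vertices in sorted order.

A0 = {l}
A1: add {g} — g (Pursuer) has g→l.
A2: add {m} — m (Pursuer) has m→g.
A3 = A2; e.g. h (Pursuer) has no edge into A2. Fixed point.
Pursuer's winning region = {g, l, m}.

g, l, m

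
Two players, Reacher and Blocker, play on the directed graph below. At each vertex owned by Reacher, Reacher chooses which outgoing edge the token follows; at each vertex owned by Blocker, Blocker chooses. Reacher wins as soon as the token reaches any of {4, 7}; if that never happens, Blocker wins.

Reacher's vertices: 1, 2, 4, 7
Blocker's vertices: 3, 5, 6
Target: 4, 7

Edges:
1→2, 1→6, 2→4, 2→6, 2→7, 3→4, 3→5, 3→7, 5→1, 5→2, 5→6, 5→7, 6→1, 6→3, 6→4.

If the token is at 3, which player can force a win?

A0 = {4, 7}
A1: add {2} — 2 (Reacher) has 2→4.
A2: add {1} — 1 (Reacher) has 1→2.
A3 = A2; e.g. 3 (Blocker) can still go to 5. Fixed point.
3 never enters the attractor, so Blocker can avoid the target forever.

Blocker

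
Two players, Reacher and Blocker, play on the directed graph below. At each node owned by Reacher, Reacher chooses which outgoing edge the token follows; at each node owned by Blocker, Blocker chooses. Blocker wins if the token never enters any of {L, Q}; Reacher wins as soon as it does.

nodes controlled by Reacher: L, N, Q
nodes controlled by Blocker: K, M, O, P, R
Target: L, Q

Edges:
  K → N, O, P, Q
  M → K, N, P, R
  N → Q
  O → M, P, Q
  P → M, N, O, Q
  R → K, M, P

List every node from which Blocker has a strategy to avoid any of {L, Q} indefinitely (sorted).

K, M, O, P, R

A0 = {L, Q}
A1: add {N} — N (Reacher) has N→Q.
A2 = A1; e.g. K (Blocker) can still go to O. Fixed point.
Reacher's attractor = {L, N, Q}; Blocker avoids the target exactly from the complement.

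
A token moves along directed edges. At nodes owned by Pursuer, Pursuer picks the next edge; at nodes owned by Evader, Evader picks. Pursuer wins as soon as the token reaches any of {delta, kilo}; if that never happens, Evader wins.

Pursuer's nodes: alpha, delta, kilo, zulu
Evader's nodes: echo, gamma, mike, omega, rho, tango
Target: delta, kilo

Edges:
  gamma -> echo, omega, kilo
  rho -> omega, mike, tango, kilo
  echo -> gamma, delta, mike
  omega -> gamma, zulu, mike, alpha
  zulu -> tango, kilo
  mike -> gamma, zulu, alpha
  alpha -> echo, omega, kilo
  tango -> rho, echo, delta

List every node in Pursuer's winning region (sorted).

A0 = {delta, kilo}
A1: add {alpha, zulu} — zulu (Pursuer) has zulu→kilo; alpha (Pursuer) has alpha→kilo.
A2 = A1; e.g. gamma (Evader) can still go to echo. Fixed point.
Pursuer's winning region = {alpha, delta, kilo, zulu}.

alpha, delta, kilo, zulu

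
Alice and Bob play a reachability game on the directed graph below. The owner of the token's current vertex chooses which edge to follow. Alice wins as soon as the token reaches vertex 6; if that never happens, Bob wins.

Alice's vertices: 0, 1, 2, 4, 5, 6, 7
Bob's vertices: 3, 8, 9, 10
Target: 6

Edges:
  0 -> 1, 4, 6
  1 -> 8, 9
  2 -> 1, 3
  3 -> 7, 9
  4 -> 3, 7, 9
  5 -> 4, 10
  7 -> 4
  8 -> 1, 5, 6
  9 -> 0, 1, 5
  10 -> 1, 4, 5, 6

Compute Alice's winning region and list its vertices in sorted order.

A0 = {6}
A1: add {0} — 0 (Alice) has 0→6.
A2 = A1; e.g. 1 (Alice) has no edge into A1. Fixed point.
Alice's winning region = {0, 6}.

0, 6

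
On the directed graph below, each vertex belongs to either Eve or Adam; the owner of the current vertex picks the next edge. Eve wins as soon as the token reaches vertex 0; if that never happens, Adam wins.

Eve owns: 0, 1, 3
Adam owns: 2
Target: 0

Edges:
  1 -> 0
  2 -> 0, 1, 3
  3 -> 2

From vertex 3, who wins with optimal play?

A0 = {0}
A1: add {1} — 1 (Eve) has 1→0.
A2 = A1; e.g. 2 (Adam) can still go to 3. Fixed point.
3 never enters the attractor, so Adam can avoid the target forever.

Adam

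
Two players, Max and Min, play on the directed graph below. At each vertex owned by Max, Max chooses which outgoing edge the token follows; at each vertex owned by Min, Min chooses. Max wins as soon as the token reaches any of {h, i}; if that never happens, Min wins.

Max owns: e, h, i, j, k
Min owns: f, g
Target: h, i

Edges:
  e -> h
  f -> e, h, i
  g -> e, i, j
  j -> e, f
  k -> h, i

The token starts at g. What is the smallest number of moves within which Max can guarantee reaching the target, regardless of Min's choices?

A0 = {h, i}
A1: add {e, k} — e (Max) has e→h; k (Max) has k→h.
A2: add {f, j} — f (Min): all of {e, h, i} already in; j (Max) has j→e.
A3: add {g} — g (Min): all of {e, i, j} already in.
A3 = all vertices. Fixed point.
g enters the attractor at level 3, so Max can force the target in 3 moves from there.

3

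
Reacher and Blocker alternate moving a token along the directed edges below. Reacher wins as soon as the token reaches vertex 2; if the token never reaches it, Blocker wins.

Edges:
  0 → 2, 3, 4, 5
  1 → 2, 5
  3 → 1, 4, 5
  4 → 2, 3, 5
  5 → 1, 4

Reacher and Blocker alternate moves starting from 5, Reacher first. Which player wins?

Track states (vertex, player-to-move).
A0 = {(2,Reacher), (2,Blocker)}
A1: add {(0,Reacher), (1,Reacher), (4,Reacher)}.
A2: add {(5,Blocker)}.
A3: add {(3,Reacher)}.
A4 = A3; e.g. (0,Blocker) stays out. (5,Reacher) never enters ⇒ Blocker avoids the target.

Blocker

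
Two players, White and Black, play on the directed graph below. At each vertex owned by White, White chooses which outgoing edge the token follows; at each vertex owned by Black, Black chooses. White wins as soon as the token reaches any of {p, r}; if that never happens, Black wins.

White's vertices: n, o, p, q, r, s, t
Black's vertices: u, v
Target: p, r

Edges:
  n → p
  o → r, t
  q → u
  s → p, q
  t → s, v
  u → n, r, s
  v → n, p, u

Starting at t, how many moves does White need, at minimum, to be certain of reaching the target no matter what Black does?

A0 = {p, r}
A1: add {n, o, s} — n (White) has n→p; o (White) has o→r; s (White) has s→p.
A2: add {t, u} — t (White) has t→s; u (Black): all of {n, r, s} already in.
t enters the attractor at level 2, so White can force the target in 2 moves from there.

2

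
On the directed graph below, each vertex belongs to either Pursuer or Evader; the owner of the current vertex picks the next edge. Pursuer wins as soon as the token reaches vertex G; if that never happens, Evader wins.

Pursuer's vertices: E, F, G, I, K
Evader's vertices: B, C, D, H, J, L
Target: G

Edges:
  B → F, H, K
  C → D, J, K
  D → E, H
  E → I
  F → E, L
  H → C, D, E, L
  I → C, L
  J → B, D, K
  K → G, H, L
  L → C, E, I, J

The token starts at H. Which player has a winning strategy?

Evader

A0 = {G}
A1: add {K} — K (Pursuer) has K→G.
A2 = A1; e.g. B (Evader) can still go to F. Fixed point.
H never enters the attractor, so Evader can avoid the target forever.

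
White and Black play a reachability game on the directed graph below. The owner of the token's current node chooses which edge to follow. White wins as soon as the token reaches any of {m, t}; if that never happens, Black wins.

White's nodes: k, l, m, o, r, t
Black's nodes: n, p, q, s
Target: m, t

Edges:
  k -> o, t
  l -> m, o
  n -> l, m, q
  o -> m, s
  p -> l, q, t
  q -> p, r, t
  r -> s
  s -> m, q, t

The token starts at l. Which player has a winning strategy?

White

A0 = {m, t}
A1: add {k, l, o} — k (White) has k→t; l (White) has l→m; o (White) has o→m.
A2 = A1; e.g. n (Black) can still go to q. Fixed point.
l ∈ A1, so White can force the target.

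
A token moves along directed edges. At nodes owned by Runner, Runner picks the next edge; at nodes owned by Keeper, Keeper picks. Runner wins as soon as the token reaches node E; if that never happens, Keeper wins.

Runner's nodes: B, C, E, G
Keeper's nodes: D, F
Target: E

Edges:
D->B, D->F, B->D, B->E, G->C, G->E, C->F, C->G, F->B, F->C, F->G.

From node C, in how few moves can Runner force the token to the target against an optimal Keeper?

A0 = {E}
A1: add {B, G} — B (Runner) has B→E; G (Runner) has G→E.
A2: add {C} — C (Runner) has C→G.
C enters the attractor at level 2, so Runner can force the target in 2 moves from there.

2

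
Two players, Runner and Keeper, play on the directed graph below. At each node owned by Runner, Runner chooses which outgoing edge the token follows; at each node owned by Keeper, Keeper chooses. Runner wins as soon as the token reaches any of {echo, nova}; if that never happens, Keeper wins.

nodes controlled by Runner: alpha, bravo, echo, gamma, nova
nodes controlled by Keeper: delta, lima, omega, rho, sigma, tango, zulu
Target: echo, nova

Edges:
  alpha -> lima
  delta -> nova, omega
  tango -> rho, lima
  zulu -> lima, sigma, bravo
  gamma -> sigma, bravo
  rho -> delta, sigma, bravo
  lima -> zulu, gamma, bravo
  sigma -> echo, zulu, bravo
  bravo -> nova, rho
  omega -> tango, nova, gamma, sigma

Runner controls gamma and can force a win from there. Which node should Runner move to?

bravo

A0 = {echo, nova}
A1: add {bravo} — bravo (Runner) has bravo→nova.
A2: add {gamma} — gamma (Runner) has gamma→bravo.
A3 = A2; e.g. alpha (Runner) has no edge into A2. Fixed point.
From gamma, successor bravo is in the attractor (rank 1); the other successor sigma is not.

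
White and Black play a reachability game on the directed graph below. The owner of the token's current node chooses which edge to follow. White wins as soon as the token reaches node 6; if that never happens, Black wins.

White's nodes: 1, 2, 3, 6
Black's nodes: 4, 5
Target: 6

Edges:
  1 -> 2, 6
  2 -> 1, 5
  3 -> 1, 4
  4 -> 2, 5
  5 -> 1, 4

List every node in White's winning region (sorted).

A0 = {6}
A1: add {1} — 1 (White) has 1→6.
A2: add {2, 3} — 2 (White) has 2→1; 3 (White) has 3→1.
A3 = A2; e.g. 4 (Black) can still go to 5. Fixed point.
White's winning region = {1, 2, 3, 6}.

1, 2, 3, 6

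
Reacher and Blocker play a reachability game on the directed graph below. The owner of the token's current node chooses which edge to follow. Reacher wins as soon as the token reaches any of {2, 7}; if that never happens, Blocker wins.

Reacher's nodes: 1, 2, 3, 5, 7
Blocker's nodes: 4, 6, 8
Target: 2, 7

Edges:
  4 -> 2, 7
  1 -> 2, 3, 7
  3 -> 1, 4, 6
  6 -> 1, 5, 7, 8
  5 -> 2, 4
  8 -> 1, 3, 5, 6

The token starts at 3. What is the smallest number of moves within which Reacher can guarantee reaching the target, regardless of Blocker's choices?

A0 = {2, 7}
A1: add {1, 4, 5} — 1 (Reacher) has 1→2; 4 (Blocker): all of {2, 7} already in; 5 (Reacher) has 5→2.
A2: add {3} — 3 (Reacher) has 3→1.
A3 = A2; e.g. 6 (Blocker) can still go to 8. Fixed point.
3 enters the attractor at level 2, so Reacher can force the target in 2 moves from there.

2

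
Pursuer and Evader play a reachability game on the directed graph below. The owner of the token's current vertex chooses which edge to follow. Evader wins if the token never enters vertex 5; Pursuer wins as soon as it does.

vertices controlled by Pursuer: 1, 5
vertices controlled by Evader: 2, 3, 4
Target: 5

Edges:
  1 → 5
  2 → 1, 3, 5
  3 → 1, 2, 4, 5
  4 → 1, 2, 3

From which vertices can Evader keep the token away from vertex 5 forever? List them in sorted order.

A0 = {5}
A1: add {1} — 1 (Pursuer) has 1→5.
A2 = A1; e.g. 2 (Evader) can still go to 3. Fixed point.
Pursuer's attractor = {1, 5}; Evader avoids the target exactly from the complement.

2, 3, 4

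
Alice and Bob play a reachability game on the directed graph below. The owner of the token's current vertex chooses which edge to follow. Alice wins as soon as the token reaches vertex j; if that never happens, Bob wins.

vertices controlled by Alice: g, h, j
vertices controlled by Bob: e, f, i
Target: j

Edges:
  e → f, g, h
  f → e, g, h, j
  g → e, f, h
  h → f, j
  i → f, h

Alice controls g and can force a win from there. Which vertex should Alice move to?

A0 = {j}
A1: add {h} — h (Alice) has h→j.
A2: add {g} — g (Alice) has g→h.
A3 = A2; e.g. e (Bob) can still go to f. Fixed point.
From g, successor h is in the attractor (rank 1); the other successors e, f are not.

h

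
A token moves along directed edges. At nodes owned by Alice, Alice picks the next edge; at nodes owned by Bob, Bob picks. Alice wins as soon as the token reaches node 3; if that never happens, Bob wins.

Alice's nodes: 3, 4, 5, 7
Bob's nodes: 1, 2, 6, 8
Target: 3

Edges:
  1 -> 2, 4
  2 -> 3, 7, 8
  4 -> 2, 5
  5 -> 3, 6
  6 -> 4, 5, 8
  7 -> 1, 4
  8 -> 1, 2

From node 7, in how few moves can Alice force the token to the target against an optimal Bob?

A0 = {3}
A1: add {5} — 5 (Alice) has 5→3.
A2: add {4} — 4 (Alice) has 4→5.
A3: add {7} — 7 (Alice) has 7→4.
A4 = A3; e.g. 1 (Bob) can still go to 2. Fixed point.
7 enters the attractor at level 3, so Alice can force the target in 3 moves from there.

3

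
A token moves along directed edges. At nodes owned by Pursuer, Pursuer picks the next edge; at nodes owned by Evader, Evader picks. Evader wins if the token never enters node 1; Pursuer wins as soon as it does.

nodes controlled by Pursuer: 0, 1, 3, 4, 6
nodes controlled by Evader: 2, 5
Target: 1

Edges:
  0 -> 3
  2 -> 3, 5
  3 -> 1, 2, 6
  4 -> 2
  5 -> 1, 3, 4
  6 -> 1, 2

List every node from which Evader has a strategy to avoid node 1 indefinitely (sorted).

A0 = {1}
A1: add {3, 6} — 3 (Pursuer) has 3→1; 6 (Pursuer) has 6→1.
A2: add {0} — 0 (Pursuer) has 0→3.
A3 = A2; e.g. 2 (Evader) can still go to 5. Fixed point.
Pursuer's attractor = {0, 1, 3, 6}; Evader avoids the target exactly from the complement.

2, 4, 5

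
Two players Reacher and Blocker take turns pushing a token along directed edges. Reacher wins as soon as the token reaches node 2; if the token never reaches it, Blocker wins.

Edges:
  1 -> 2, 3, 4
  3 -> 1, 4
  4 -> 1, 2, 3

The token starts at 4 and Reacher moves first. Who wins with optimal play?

Reacher

Track states (vertex, player-to-move).
A0 = {(2,Reacher), (2,Blocker)}
A1: add {(1,Reacher), (4,Reacher)}.
(4,Reacher) ∈ A1 ⇒ Reacher forces the target.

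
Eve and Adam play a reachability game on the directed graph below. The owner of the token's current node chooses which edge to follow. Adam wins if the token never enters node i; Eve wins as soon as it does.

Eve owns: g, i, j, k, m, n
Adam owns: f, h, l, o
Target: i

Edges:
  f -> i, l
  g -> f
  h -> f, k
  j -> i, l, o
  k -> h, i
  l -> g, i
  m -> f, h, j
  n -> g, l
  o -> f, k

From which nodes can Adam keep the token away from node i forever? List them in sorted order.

f, g, h, l, n, o

A0 = {i}
A1: add {j, k} — j (Eve) has j→i; k (Eve) has k→i.
A2: add {m} — m (Eve) has m→j.
A3 = A2; e.g. f (Adam) can still go to l. Fixed point.
Eve's attractor = {i, j, k, m}; Adam avoids the target exactly from the complement.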